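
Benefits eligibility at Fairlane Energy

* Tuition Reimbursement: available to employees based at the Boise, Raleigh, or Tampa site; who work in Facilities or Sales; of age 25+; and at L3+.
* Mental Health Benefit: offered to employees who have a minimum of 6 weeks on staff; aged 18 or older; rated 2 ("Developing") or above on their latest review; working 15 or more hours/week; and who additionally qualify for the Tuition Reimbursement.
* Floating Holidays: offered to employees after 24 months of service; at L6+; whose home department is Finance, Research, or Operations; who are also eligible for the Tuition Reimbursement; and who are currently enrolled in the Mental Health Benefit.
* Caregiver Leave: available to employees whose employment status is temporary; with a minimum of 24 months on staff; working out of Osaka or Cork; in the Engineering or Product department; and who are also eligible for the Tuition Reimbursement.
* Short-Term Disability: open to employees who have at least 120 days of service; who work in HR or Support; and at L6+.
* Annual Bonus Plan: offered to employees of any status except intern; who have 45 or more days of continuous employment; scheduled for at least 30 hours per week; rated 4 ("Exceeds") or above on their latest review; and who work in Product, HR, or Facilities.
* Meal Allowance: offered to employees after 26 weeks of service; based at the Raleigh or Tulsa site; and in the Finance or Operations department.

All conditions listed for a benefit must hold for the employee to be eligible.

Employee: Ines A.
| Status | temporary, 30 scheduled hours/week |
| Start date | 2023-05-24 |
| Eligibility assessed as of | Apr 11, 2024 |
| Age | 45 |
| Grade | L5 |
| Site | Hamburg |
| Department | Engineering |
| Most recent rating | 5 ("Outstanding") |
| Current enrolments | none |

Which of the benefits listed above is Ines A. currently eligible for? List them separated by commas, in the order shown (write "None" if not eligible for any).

Service from 2023-05-24 to Apr 11, 2024: 323 days.
Tuition Reimbursement — site Hamburg ✗ (not Boise, Raleigh, or Tampa) → not eligible.
Mental Health Benefit — service 323 days ≥ 6 weeks (≈42 days) ✓; age 45 ≥ 18 ✓; rating 5 ≥ 2 ✓; 30 hrs/wk ≥ 15 ✓; not eligible for Tuition Reimbursement ✗ → not eligible.
Floating Holidays — service 323 days < 24 months (≈720 days) ✗ → not eligible.
Caregiver Leave — status temporary ✓; service 323 days < 24 months (≈720 days) ✗ → not eligible.
Short-Term Disability — service 323 days ≥ 120 days ✓; dept Engineering ✗ → not eligible.
Annual Bonus Plan — status temporary ✓ (not excluded); service 323 days ≥ 45 days ✓; 30 hrs/wk ≥ 30 ✓; rating 5 ≥ 4 ✓; dept Engineering ✗ → not eligible.
Meal Allowance — service 323 days ≥ 26 weeks (≈182 days) ✓; site Hamburg ✗ (not Raleigh or Tulsa) → not eligible.

None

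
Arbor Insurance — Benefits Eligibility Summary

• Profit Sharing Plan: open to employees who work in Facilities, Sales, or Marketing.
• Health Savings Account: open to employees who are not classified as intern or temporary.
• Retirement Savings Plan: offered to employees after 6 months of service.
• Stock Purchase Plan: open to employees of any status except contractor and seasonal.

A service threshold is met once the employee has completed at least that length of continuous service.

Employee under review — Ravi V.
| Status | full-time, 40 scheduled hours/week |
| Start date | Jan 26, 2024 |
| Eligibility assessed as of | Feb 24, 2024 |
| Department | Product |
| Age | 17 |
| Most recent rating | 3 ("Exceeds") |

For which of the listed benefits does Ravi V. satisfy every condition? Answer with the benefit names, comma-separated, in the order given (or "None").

Health Savings Account, Stock Purchase Plan

Service from Jan 26, 2024 to Feb 24, 2024: 29 days.
Profit Sharing Plan — dept Product ✗ → not eligible.
Health Savings Account — status full-time ✓ (not excluded) → eligible.
Retirement Savings Plan — service 29 days < 6 months (≈180 days) ✗ → not eligible.
Stock Purchase Plan — status full-time ✓ (not excluded) → eligible.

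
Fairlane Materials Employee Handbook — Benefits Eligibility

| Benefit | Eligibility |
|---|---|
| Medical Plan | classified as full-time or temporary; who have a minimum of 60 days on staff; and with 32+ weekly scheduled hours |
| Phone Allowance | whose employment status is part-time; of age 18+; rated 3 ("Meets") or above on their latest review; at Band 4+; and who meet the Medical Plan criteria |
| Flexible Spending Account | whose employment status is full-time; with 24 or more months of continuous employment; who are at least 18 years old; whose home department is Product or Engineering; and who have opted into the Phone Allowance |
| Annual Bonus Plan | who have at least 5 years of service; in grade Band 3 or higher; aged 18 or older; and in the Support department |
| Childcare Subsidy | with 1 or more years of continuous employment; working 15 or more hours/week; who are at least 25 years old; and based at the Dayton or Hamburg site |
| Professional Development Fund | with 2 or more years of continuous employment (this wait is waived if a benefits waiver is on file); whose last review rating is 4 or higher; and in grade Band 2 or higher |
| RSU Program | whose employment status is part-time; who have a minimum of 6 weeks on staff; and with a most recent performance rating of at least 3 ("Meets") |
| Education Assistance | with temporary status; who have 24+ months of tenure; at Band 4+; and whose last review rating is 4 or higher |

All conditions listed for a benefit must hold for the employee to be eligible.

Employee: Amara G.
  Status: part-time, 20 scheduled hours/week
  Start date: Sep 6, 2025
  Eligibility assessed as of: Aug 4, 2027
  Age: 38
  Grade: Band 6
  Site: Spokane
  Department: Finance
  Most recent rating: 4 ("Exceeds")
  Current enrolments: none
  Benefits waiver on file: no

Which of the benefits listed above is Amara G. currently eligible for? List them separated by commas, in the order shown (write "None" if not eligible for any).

RSU Program

Service from Sep 6, 2025 to Aug 4, 2027: 697 days.
Medical Plan — status part-time ✗ (requires full-time or temporary) → not eligible.
Phone Allowance — status part-time ✓; age 38 ≥ 18 ✓; rating 4 ≥ 3 ✓; grade Band 6 ≥ Band 4 ✓; not eligible for Medical Plan ✗ → not eligible.
Flexible Spending Account — status part-time ✗ (requires full-time) → not eligible.
Annual Bonus Plan — service 697 days < 5 years (≈1825 days) ✗ → not eligible.
Childcare Subsidy — service 697 days ≥ 1 year (≈365 days) ✓; 20 hrs/wk ≥ 15 ✓; age 38 ≥ 25 ✓; site Spokane ✗ (not Dayton or Hamburg) → not eligible.
Professional Development Fund — no waiver, service 697 days < 2 years (≈730 days) ✗ → not eligible.
RSU Program — status part-time ✓; service 697 days ≥ 6 weeks (≈42 days) ✓; rating 4 ≥ 3 ✓ → eligible.
Education Assistance — status part-time ✗ (requires temporary) → not eligible.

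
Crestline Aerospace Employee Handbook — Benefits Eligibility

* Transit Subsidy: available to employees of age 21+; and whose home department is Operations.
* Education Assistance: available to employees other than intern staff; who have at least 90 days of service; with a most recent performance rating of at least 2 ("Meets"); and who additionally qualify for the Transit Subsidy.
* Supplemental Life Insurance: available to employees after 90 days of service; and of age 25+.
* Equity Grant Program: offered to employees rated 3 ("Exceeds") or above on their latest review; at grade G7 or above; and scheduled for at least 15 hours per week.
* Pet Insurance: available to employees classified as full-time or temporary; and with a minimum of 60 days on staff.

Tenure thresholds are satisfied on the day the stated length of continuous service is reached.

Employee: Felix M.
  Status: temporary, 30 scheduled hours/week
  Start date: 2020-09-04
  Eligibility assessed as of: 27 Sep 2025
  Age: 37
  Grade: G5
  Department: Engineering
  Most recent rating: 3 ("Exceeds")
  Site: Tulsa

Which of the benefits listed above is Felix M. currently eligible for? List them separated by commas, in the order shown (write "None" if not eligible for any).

Service from 2020-09-04 to 27 Sep 2025: 1849 days.
Transit Subsidy — age 37 ≥ 21 ✓; dept Engineering ✗ → not eligible.
Education Assistance — status temporary ✓ (not excluded); service 1849 days ≥ 90 days ✓; rating 3 ≥ 2 ✓; not eligible for Transit Subsidy ✗ → not eligible.
Supplemental Life Insurance — service 1849 days ≥ 90 days ✓; age 37 ≥ 25 ✓ → eligible.
Equity Grant Program — rating 3 ≥ 3 ✓; grade G5 < G7 ✗ → not eligible.
Pet Insurance — status temporary ✓; service 1849 days ≥ 60 days ✓ → eligible.

Supplemental Life Insurance, Pet Insurance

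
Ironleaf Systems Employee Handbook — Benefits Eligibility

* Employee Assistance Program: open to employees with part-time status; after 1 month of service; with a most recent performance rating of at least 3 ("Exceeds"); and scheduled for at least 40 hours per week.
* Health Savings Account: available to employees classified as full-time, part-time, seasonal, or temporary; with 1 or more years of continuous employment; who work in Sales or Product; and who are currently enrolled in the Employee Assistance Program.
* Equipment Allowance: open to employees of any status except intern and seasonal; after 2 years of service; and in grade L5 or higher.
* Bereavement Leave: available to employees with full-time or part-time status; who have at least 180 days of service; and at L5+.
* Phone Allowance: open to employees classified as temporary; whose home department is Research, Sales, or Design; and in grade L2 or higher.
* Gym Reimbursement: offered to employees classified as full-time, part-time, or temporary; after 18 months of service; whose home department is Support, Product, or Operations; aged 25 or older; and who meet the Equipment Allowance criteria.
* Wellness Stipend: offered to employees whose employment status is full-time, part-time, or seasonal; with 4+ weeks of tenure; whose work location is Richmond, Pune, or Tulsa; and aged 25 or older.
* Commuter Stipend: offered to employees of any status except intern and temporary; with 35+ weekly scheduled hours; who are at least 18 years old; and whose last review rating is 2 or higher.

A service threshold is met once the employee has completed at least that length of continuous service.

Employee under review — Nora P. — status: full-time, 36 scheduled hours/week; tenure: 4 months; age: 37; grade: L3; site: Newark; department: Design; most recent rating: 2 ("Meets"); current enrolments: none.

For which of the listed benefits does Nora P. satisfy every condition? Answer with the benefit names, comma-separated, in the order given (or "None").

Employee Assistance Program — status full-time ✗ (requires part-time) → not eligible.
Health Savings Account — status full-time ✓; service 4 months < 1 year (≈365 days) ✗ → not eligible.
Equipment Allowance — status full-time ✓ (not excluded); service 4 months < 2 years (≈730 days) ✗ → not eligible.
Bereavement Leave — status full-time ✓; service 4 months < 180 days ✗ → not eligible.
Phone Allowance — status full-time ✗ (requires temporary) → not eligible.
Gym Reimbursement — status full-time ✓; service 4 months < 18 months ✗ → not eligible.
Wellness Stipend — status full-time ✓; service 4 months ≥ 4 weeks (≈28 days) ✓; site Newark ✗ (not Richmond, Pune, or Tulsa) → not eligible.
Commuter Stipend — status full-time ✓ (not excluded); 36 hrs/wk ≥ 35 ✓; age 37 ≥ 18 ✓; rating 2 ≥ 2 ✓ → eligible.

Commuter Stipend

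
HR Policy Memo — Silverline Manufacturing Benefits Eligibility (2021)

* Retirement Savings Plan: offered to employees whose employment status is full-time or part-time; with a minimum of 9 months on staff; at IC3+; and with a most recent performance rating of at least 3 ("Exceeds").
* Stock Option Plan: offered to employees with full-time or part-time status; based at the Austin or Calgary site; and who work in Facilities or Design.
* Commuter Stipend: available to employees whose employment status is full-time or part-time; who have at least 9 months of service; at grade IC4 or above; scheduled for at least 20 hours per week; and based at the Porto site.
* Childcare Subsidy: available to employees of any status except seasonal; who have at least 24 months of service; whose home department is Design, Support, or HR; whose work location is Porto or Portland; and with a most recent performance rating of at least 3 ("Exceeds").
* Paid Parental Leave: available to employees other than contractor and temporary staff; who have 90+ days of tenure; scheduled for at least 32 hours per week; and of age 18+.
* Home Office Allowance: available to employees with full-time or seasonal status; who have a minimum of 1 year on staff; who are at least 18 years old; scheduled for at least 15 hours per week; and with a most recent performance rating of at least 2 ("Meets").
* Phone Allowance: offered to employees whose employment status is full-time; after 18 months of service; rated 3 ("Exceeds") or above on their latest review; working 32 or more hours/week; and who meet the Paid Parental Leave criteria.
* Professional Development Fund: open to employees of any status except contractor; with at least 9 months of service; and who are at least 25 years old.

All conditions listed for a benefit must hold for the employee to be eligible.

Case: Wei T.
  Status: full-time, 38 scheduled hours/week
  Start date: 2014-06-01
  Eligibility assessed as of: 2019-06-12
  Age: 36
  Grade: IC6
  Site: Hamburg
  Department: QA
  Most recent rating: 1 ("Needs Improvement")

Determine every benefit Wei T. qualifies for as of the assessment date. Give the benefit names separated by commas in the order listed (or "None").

Service from 2014-06-01 to 2019-06-12: 1837 days.
Retirement Savings Plan — status full-time ✓; service 1837 days ≥ 9 months (≈270 days) ✓; grade IC6 ≥ IC3 ✓; rating 1 < 3 ✗ → not eligible.
Stock Option Plan — status full-time ✓; site Hamburg ✗ (not Austin or Calgary) → not eligible.
Commuter Stipend — status full-time ✓; service 1837 days ≥ 9 months (≈270 days) ✓; grade IC6 ≥ IC4 ✓; 38 hrs/wk ≥ 20 ✓; site Hamburg ✗ (not Porto) → not eligible.
Childcare Subsidy — status full-time ✓ (not excluded); service 1837 days ≥ 24 months (≈720 days) ✓; dept QA ✗ → not eligible.
Paid Parental Leave — status full-time ✓ (not excluded); service 1837 days ≥ 90 days ✓; 38 hrs/wk ≥ 32 ✓; age 36 ≥ 18 ✓ → eligible.
Home Office Allowance — status full-time ✓; service 1837 days ≥ 1 year (≈365 days) ✓; age 36 ≥ 18 ✓; 38 hrs/wk ≥ 15 ✓; rating 1 < 2 ✗ → not eligible.
Phone Allowance — status full-time ✓; service 1837 days ≥ 18 months (≈540 days) ✓; rating 1 < 3 ✗ → not eligible.
Professional Development Fund — status full-time ✓ (not excluded); service 1837 days ≥ 9 months (≈270 days) ✓; age 36 ≥ 25 ✓ → eligible.

Paid Parental Leave, Professional Development Fund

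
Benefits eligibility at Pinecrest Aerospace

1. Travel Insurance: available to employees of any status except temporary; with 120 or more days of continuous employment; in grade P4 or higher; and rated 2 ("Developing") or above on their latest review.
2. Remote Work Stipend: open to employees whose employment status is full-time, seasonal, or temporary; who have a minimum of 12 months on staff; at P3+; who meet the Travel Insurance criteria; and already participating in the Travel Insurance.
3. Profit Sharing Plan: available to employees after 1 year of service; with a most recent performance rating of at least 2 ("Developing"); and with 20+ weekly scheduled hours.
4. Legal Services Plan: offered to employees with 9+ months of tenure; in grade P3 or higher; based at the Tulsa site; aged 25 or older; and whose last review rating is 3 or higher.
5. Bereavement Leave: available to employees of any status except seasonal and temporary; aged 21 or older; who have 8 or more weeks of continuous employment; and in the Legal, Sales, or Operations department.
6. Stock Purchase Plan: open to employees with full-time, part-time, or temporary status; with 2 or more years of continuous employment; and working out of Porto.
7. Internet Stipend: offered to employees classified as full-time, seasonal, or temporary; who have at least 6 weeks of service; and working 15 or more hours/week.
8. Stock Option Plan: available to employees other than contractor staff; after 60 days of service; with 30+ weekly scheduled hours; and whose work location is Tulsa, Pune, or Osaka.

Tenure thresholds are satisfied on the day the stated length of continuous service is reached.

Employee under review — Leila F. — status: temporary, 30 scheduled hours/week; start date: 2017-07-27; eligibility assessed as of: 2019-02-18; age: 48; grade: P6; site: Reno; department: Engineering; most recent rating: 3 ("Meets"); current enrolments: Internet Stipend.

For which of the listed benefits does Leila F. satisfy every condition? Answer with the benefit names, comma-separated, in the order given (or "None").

Profit Sharing Plan, Internet Stipend

Service from 2017-07-27 to 2019-02-18: 571 days.
Travel Insurance — status temporary ✗ (excluded) → not eligible.
Remote Work Stipend — status temporary ✓; service 571 days ≥ 12 months (≈360 days) ✓; grade P6 ≥ P3 ✓; not eligible for Travel Insurance ✗ → not eligible.
Profit Sharing Plan — service 571 days ≥ 1 year (≈365 days) ✓; rating 3 ≥ 2 ✓; 30 hrs/wk ≥ 20 ✓ → eligible.
Legal Services Plan — service 571 days ≥ 9 months (≈270 days) ✓; grade P6 ≥ P3 ✓; site Reno ✗ (not Tulsa) → not eligible.
Bereavement Leave — status temporary ✗ (excluded) → not eligible.
Stock Purchase Plan — status temporary ✓; service 571 days < 2 years (≈730 days) ✗ → not eligible.
Internet Stipend — status temporary ✓; service 571 days ≥ 6 weeks (≈42 days) ✓; 30 hrs/wk ≥ 15 ✓ → eligible.
Stock Option Plan — status temporary ✓ (not excluded); service 571 days ≥ 60 days ✓; 30 hrs/wk ≥ 30 ✓; site Reno ✗ (not Tulsa, Pune, or Osaka) → not eligible.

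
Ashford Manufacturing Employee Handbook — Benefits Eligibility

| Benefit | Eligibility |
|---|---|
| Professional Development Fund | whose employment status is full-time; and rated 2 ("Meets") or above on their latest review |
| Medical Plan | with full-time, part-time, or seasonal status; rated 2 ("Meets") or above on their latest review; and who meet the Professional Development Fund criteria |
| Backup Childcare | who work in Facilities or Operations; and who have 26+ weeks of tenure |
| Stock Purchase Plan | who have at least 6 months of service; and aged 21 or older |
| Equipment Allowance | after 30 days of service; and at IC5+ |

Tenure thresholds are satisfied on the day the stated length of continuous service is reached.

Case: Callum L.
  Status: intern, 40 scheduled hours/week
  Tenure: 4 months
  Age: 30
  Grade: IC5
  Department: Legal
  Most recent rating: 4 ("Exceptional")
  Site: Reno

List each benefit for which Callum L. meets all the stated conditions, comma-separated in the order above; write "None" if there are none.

Equipment Allowance

Professional Development Fund — status intern ✗ (requires full-time) → not eligible.
Medical Plan — status intern ✗ (requires full-time, part-time, or seasonal) → not eligible.
Backup Childcare — dept Legal ✗ → not eligible.
Stock Purchase Plan — service 4 months < 6 months ✗ → not eligible.
Equipment Allowance — service 4 months ≥ 30 days ✓; grade IC5 ≥ IC5 ✓ → eligible.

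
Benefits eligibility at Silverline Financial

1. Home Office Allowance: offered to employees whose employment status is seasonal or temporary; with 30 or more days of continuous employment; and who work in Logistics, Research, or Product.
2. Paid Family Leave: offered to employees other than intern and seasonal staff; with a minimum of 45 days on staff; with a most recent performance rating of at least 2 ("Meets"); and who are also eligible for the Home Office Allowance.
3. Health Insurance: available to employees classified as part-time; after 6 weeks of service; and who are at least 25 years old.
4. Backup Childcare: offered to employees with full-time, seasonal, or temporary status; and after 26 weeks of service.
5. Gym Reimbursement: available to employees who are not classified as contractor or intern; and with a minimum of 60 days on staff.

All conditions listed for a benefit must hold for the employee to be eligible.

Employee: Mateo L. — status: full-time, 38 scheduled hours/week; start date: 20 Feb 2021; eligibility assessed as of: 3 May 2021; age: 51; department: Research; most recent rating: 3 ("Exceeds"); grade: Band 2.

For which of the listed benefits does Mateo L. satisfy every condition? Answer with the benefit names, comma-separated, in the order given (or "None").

Service from 20 Feb 2021 to 3 May 2021: 72 days.
Home Office Allowance — status full-time ✗ (requires seasonal or temporary) → not eligible.
Paid Family Leave — status full-time ✓ (not excluded); service 72 days ≥ 45 days ✓; rating 3 ≥ 2 ✓; not eligible for Home Office Allowance ✗ → not eligible.
Health Insurance — status full-time ✗ (requires part-time) → not eligible.
Backup Childcare — status full-time ✓; service 72 days < 26 weeks (≈182 days) ✗ → not eligible.
Gym Reimbursement — status full-time ✓ (not excluded); service 72 days ≥ 60 days ✓ → eligible.

Gym Reimbursement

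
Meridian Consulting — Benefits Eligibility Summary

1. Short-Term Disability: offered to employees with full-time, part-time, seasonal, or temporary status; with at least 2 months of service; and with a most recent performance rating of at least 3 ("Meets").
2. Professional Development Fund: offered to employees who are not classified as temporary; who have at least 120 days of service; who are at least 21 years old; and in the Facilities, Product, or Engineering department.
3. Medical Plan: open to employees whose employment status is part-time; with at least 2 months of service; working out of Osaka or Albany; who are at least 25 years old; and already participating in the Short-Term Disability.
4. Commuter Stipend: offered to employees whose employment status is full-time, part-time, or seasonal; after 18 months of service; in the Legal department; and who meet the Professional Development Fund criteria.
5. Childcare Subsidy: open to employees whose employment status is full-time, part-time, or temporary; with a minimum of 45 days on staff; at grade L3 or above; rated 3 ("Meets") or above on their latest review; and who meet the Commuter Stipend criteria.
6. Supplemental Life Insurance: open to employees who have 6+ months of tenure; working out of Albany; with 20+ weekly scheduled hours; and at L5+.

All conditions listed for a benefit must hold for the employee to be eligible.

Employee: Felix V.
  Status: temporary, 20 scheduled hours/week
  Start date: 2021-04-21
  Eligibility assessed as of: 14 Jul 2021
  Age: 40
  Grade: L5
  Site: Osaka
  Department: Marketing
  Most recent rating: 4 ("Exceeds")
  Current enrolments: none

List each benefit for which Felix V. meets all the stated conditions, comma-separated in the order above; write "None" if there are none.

Short-Term Disability

Service from 2021-04-21 to 14 Jul 2021: 84 days.
Short-Term Disability — status temporary ✓; service 84 days ≥ 2 months (≈60 days) ✓; rating 4 ≥ 3 ✓ → eligible.
Professional Development Fund — status temporary ✗ (excluded) → not eligible.
Medical Plan — status temporary ✗ (requires part-time) → not eligible.
Commuter Stipend — status temporary ✗ (requires full-time, part-time, or seasonal) → not eligible.
Childcare Subsidy — status temporary ✓; service 84 days ≥ 45 days ✓; grade L5 ≥ L3 ✓; rating 4 ≥ 3 ✓; not eligible for Commuter Stipend ✗ → not eligible.
Supplemental Life Insurance — service 84 days < 6 months (≈180 days) ✗ → not eligible.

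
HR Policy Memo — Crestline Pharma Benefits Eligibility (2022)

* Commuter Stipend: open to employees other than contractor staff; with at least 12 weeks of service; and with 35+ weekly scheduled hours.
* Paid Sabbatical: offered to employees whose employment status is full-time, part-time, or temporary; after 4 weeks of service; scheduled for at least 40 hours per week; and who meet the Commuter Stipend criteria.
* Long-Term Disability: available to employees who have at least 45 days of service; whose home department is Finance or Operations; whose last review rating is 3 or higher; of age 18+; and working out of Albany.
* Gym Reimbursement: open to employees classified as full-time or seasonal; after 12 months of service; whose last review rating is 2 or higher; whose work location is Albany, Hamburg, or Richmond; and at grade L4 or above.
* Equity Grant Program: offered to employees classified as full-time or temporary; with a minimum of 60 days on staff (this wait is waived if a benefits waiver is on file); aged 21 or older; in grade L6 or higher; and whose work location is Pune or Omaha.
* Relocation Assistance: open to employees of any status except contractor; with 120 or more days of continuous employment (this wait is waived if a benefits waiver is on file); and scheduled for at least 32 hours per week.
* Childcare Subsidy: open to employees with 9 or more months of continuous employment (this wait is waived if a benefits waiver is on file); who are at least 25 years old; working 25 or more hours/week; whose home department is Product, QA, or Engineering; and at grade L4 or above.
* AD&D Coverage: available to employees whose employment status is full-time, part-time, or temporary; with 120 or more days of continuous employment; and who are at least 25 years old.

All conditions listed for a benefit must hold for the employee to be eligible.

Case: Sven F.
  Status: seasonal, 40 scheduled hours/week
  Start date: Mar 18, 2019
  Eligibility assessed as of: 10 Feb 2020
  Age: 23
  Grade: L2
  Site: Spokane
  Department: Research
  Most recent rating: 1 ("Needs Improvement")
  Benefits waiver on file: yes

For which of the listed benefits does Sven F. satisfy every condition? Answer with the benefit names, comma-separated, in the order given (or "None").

Service from Mar 18, 2019 to 10 Feb 2020: 329 days.
Commuter Stipend — status seasonal ✓ (not excluded); service 329 days ≥ 12 weeks (≈84 days) ✓; 40 hrs/wk ≥ 35 ✓ → eligible.
Paid Sabbatical — status seasonal ✗ (requires full-time, part-time, or temporary) → not eligible.
Long-Term Disability — service 329 days ≥ 45 days ✓; dept Research ✗ → not eligible.
Gym Reimbursement — status seasonal ✓; service 329 days < 12 months (≈360 days) ✗ → not eligible.
Equity Grant Program — status seasonal ✗ (requires full-time or temporary) → not eligible.
Relocation Assistance — status seasonal ✓ (not excluded); benefits waiver on file ✓; 40 hrs/wk ≥ 32 ✓ → eligible.
Childcare Subsidy — benefits waiver on file ✓; age 23 < 25 ✗ → not eligible.
AD&D Coverage — status seasonal ✗ (requires full-time, part-time, or temporary) → not eligible.

Commuter Stipend, Relocation Assistance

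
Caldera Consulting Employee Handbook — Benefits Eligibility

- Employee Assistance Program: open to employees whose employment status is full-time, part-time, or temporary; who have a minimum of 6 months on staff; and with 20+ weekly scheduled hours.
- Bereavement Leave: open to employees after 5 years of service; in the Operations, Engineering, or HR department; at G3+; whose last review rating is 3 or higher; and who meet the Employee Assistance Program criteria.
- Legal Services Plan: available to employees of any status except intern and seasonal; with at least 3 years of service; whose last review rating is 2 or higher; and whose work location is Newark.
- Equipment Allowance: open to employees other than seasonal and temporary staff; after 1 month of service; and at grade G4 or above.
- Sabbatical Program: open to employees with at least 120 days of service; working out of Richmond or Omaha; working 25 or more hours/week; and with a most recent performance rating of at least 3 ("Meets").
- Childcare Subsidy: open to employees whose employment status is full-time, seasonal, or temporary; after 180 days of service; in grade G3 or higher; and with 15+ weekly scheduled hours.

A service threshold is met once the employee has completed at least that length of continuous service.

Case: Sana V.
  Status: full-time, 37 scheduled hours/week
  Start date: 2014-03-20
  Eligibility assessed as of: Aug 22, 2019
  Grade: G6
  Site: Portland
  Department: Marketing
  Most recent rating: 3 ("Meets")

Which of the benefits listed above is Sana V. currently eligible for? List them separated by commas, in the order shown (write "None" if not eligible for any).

Employee Assistance Program, Equipment Allowance, Childcare Subsidy

Service from 2014-03-20 to Aug 22, 2019: 1981 days.
Employee Assistance Program — status full-time ✓; service 1981 days ≥ 6 months (≈180 days) ✓; 37 hrs/wk ≥ 20 ✓ → eligible.
Bereavement Leave — service 1981 days ≥ 5 years (≈1825 days) ✓; dept Marketing ✗ → not eligible.
Legal Services Plan — status full-time ✓ (not excluded); service 1981 days ≥ 3 years (≈1095 days) ✓; rating 3 ≥ 2 ✓; site Portland ✗ (not Newark) → not eligible.
Equipment Allowance — status full-time ✓ (not excluded); service 1981 days ≥ 1 month (≈30 days) ✓; grade G6 ≥ G4 ✓ → eligible.
Sabbatical Program — service 1981 days ≥ 120 days ✓; site Portland ✗ (not Richmond or Omaha) → not eligible.
Childcare Subsidy — status full-time ✓; service 1981 days ≥ 180 days ✓; grade G6 ≥ G3 ✓; 37 hrs/wk ≥ 15 ✓ → eligible.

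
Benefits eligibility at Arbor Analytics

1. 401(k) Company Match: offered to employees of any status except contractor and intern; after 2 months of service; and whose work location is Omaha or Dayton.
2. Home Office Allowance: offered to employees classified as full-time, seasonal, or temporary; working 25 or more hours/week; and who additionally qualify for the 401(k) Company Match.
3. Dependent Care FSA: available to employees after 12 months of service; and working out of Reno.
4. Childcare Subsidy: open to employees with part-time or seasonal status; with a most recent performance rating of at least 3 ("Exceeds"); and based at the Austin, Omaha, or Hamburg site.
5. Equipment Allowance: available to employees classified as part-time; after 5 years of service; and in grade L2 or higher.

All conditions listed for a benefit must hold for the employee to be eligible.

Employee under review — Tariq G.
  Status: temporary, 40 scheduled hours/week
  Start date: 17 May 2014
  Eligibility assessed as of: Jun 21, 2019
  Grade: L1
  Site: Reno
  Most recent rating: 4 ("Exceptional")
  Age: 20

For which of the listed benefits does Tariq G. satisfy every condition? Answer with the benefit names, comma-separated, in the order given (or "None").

Service from 17 May 2014 to Jun 21, 2019: 1861 days.
401(k) Company Match — status temporary ✓ (not excluded); service 1861 days ≥ 2 months (≈60 days) ✓; site Reno ✗ (not Omaha or Dayton) → not eligible.
Home Office Allowance — status temporary ✓; 40 hrs/wk ≥ 25 ✓; not eligible for 401(k) Company Match ✗ → not eligible.
Dependent Care FSA — service 1861 days ≥ 12 months (≈360 days) ✓; site Reno ✓ → eligible.
Childcare Subsidy — status temporary ✗ (requires part-time or seasonal) → not eligible.
Equipment Allowance — status temporary ✗ (requires part-time) → not eligible.

Dependent Care FSA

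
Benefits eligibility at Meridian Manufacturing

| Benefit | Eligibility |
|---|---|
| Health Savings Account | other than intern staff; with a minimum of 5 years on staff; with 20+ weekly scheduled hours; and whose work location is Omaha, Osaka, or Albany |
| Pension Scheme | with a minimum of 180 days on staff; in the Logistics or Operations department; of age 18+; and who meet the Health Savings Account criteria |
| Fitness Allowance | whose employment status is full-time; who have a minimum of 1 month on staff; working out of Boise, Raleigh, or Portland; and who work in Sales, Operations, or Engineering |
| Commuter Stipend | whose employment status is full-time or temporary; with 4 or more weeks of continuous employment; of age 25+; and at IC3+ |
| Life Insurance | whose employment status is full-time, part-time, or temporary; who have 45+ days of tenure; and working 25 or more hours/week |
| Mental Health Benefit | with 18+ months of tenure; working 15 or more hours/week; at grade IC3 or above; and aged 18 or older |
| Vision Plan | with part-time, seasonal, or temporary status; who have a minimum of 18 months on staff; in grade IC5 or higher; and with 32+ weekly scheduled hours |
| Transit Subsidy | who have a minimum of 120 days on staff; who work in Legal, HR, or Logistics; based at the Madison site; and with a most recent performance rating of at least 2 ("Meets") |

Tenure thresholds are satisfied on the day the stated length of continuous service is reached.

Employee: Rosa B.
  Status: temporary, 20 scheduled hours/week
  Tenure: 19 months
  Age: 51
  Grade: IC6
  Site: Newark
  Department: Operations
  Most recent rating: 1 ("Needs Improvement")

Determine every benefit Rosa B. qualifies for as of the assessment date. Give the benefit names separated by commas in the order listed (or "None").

Health Savings Account — status temporary ✓ (not excluded); service 19 months < 5 years (≈1825 days) ✗ → not eligible.
Pension Scheme — service 19 months ≥ 180 days ✓; dept Operations ✓; age 51 ≥ 18 ✓; not eligible for Health Savings Account ✗ → not eligible.
Fitness Allowance — status temporary ✗ (requires full-time) → not eligible.
Commuter Stipend — status temporary ✓; service 19 months ≥ 4 weeks (≈28 days) ✓; age 51 ≥ 25 ✓; grade IC6 ≥ IC3 ✓ → eligible.
Life Insurance — status temporary ✓; service 19 months ≥ 45 days ✓; 20 hrs/wk < 25 ✗ → not eligible.
Mental Health Benefit — service 19 months ≥ 18 months ✓; 20 hrs/wk ≥ 15 ✓; grade IC6 ≥ IC3 ✓; age 51 ≥ 18 ✓ → eligible.
Vision Plan — status temporary ✓; service 19 months ≥ 18 months ✓; grade IC6 ≥ IC5 ✓; 20 hrs/wk < 32 ✗ → not eligible.
Transit Subsidy — service 19 months ≥ 120 days ✓; dept Operations ✗ → not eligible.

Commuter Stipend, Mental Health Benefit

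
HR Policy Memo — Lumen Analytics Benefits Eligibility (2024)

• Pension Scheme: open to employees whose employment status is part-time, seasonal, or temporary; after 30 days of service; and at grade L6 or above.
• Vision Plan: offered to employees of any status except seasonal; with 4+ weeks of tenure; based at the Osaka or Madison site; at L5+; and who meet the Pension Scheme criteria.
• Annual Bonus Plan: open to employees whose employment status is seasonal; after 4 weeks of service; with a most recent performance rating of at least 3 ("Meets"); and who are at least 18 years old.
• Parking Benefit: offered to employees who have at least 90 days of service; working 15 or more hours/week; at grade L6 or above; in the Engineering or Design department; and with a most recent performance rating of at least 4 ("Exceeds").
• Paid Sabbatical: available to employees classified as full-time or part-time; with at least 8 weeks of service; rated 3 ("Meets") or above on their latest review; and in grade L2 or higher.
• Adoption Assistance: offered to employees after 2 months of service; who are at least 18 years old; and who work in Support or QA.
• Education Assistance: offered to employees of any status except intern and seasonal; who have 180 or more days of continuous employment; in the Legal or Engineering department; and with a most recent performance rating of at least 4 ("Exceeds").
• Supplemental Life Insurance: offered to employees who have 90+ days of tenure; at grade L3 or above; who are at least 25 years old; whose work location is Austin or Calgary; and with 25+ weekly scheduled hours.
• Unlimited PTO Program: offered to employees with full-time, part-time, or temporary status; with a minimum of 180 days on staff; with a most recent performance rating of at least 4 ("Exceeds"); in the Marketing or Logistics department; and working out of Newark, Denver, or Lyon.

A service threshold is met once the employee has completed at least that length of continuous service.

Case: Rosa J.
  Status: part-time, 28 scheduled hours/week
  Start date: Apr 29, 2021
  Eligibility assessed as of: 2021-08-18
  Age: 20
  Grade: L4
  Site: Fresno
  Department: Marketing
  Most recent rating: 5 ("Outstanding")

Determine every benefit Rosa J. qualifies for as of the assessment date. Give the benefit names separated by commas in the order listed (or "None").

Paid Sabbatical

Service from Apr 29, 2021 to 2021-08-18: 111 days.
Pension Scheme — status part-time ✓; service 111 days ≥ 30 days ✓; grade L4 < L6 ✗ → not eligible.
Vision Plan — status part-time ✓ (not excluded); service 111 days ≥ 4 weeks (≈28 days) ✓; site Fresno ✗ (not Osaka or Madison) → not eligible.
Annual Bonus Plan — status part-time ✗ (requires seasonal) → not eligible.
Parking Benefit — service 111 days ≥ 90 days ✓; 28 hrs/wk ≥ 15 ✓; grade L4 < L6 ✗ → not eligible.
Paid Sabbatical — status part-time ✓; service 111 days ≥ 8 weeks (≈56 days) ✓; rating 5 ≥ 3 ✓; grade L4 ≥ L2 ✓ → eligible.
Adoption Assistance — service 111 days ≥ 2 months (≈60 days) ✓; age 20 ≥ 18 ✓; dept Marketing ✗ → not eligible.
Education Assistance — status part-time ✓ (not excluded); service 111 days < 180 days ✗ → not eligible.
Supplemental Life Insurance — service 111 days ≥ 90 days ✓; grade L4 ≥ L3 ✓; age 20 < 25 ✗ → not eligible.
Unlimited PTO Program — status part-time ✓; service 111 days < 180 days ✗ → not eligible.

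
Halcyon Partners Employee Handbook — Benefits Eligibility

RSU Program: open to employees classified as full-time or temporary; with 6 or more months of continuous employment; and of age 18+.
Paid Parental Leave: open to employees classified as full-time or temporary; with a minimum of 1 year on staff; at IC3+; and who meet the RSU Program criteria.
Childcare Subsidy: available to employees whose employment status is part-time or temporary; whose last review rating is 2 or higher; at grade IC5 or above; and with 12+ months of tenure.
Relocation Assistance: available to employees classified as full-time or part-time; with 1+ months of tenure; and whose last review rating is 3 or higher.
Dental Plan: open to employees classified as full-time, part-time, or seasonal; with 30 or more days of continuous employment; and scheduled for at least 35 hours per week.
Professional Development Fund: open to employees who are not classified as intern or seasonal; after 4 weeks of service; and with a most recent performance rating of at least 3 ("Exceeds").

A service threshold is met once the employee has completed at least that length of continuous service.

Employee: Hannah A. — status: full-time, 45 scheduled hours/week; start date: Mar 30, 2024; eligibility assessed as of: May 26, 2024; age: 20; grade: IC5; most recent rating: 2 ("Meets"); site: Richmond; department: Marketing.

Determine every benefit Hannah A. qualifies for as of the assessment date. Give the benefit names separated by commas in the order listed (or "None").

Service from Mar 30, 2024 to May 26, 2024: 57 days.
RSU Program — status full-time ✓; service 57 days < 6 months (≈180 days) ✗ → not eligible.
Paid Parental Leave — status full-time ✓; service 57 days < 1 year (≈365 days) ✗ → not eligible.
Childcare Subsidy — status full-time ✗ (requires part-time or temporary) → not eligible.
Relocation Assistance — status full-time ✓; service 57 days ≥ 1 month (≈30 days) ✓; rating 2 < 3 ✗ → not eligible.
Dental Plan — status full-time ✓; service 57 days ≥ 30 days ✓; 45 hrs/wk ≥ 35 ✓ → eligible.
Professional Development Fund — status full-time ✓ (not excluded); service 57 days ≥ 4 weeks (≈28 days) ✓; rating 2 < 3 ✗ → not eligible.

Dental Plan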